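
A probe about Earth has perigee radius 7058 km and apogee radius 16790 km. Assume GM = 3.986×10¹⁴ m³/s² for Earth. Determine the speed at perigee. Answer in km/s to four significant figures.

v ≈ 8.917 km/s

Semi-major axis a = (r_p + r_a)/2 = 11924 km = 1.192×10⁷ m.
Vis-viva: v² = μ(2/r − 1/a) = 3.986×10¹⁴ × (2.834×10⁻⁷ − 8.386×10⁻⁸) = 7.952×10⁷ m²/s².
v = 8917 m/s = 8.917 km/s.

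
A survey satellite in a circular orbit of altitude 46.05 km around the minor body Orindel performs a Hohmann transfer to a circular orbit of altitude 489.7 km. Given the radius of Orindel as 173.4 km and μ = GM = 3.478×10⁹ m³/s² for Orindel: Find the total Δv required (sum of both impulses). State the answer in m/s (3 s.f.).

Δv_total ≈ 49.8 m/s

r₁ = 173.4 + 46.05 = 219.45 km = 2.1945×10⁵ m.
r₂ = 173.4 + 489.7 = 663.10 km = 6.6310×10⁵ m.
Transfer ellipse a_t = (r₁ + r₂)/2 = 4.413×10⁵ m.
At r₁: circular v_c1 = √(μ/r₁) = 125.9 m/s; transfer-periapsis v_p = √[μ(2/r₁ − 1/a_t)] = 154.3 m/s.
Δv₁ = v_p − v_c1 = 28.43 m/s.
At r₂: circular v_c2 = √(μ/r₂) = 72.42 m/s; transfer-apoapsis v_a = √[μ(2/r₂ − 1/a_t)] = 51.07 m/s.
Δv₂ = v_c2 − v_a = 21.35 m/s.
Total Δv = Δv₁ + Δv₂ = 49.78 m/s.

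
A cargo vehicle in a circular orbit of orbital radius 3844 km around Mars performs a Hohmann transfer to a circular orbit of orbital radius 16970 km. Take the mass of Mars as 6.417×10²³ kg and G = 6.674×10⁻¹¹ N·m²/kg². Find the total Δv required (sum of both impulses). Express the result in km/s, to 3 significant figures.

μ = GM = 6.674×10⁻¹¹ × 6.417×10²³ = 4.283×10¹³ m³/s².
r₁ = 3844 km = 3.844×10⁶ m.
r₂ = 16970 km = 1.697×10⁷ m.
Transfer ellipse a_t = (r₁ + r₂)/2 = 1.041×10⁷ m.
At r₁: circular v_c1 = √(μ/r₁) = 3338 m/s; transfer-periapsis v_p = √[μ(2/r₁ − 1/a_t)] = 4262 m/s.
Δv₁ = v_p − v_c1 = 924.5 m/s.
At r₂: circular v_c2 = √(μ/r₂) = 1589 m/s; transfer-apoapsis v_a = √[μ(2/r₂ − 1/a_t)] = 965.5 m/s.
Δv₂ = v_c2 − v_a = 623.1 m/s.
Total Δv = Δv₁ + Δv₂ = 1548 m/s = 1.548 km/s.

Δv_total ≈ 1.55 km/s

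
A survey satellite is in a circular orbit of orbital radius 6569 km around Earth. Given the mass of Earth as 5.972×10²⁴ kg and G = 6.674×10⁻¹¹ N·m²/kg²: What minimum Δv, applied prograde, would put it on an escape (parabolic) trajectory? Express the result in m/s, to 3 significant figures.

μ = GM = 6.674×10⁻¹¹ × 5.972×10²⁴ = 3.986×10¹⁴ m³/s².
r = 6569 km = 6.569×10⁶ m.
Circular speed v_c = √(μ/r) = 7789 m/s.
Escape speed v_esc = √(2μ/r) = √2 × v_c = 11020 m/s.
Δv = v_esc − v_c = 3226 m/s.

Δv ≈ 3230 m/s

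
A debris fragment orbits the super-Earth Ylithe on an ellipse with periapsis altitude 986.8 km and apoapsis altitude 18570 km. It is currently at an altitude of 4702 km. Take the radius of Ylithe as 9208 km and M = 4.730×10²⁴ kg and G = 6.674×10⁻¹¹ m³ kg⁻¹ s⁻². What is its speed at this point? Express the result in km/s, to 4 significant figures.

v ≈ 5.363 km/s

μ = GM = 6.674×10⁻¹¹ × 4.730×10²⁴ = 3.157×10¹⁴ m³/s².
r_p = 9208 + 986.8 = 10195 km = 1.0195×10⁷ m.
r_a = 9208 + 18570 = 27778 km = 2.7778×10⁷ m.
r = 9208 + 4702 = 13910 km = 1.391×10⁷ m.
Semi-major axis a = (r_p + r_a)/2 = 18986 km = 1.899×10⁷ m.
Vis-viva: v² = μ(2/r − 1/a) = 3.157×10¹⁴ × (1.438×10⁻⁷ − 5.267×10⁻⁸) = 2.876×10⁷ m²/s².
v = 5363 m/s = 5.363 km/s.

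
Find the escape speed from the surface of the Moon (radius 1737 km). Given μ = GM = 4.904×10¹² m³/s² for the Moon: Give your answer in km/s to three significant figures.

v_esc ≈ 2.38 km/s

r = R = 1.737×10⁶ m.
Escape speed v_esc = √(2μ/r) = √(2 × 4.904×10¹² / 1.737×10⁶) = √(5.647×10⁶) = 2376 m/s.
= 2.376 km/s.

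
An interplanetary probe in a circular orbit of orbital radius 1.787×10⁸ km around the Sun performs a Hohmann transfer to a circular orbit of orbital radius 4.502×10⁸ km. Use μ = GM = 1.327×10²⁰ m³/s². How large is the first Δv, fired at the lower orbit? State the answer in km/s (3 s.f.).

Δv ≈ 5.36 km/s

r₁ = 1.787×10⁸ km = 1.787×10¹¹ m.
r₂ = 4.502×10⁸ km = 4.502×10¹¹ m.
Transfer ellipse a_t = (r₁ + r₂)/2 = 3.144×10¹¹ m.
At r₁: circular v_c1 = √(μ/r₁) = 27250 m/s; transfer-perihelion v_p = √[μ(2/r₁ − 1/a_t)] = 32610 m/s.
Δv₁ = v_p − v_c1 = 5356 m/s.
= 5.356 km/s.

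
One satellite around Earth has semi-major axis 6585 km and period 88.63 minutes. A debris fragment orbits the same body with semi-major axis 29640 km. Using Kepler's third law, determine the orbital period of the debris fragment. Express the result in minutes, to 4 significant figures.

Kepler's third law: T² ∝ a³, so T₂ = T₁ (a₂/a₁)^(3/2).
a₂/a₁ = 4.501, (a₂/a₁)^(3/2) = 9.550.
T₂ = 88.63 × 9.550 = 846.4 minutes.

T₂ ≈ 846.4 minutes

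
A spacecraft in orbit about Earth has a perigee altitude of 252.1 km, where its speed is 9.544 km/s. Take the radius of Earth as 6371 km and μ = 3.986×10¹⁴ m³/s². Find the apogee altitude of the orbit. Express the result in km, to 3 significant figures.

apogee altitude ≈ 14200 km

r_p = 6371 + 252.1 = 6623.1 km = 6.623×10⁶ m.
Specific energy ε = v²/2 − μ/r = -1.464×10⁷ J/kg, so a = −μ/(2ε) = 1.361×10⁷ m.
The apsides satisfy r_p + r_a = 2a, so the apogee radius is 2a − r_p = 2.060×10⁷ m = 20605 km.
Apogee altitude = 20605 − 6371 = 14234 km.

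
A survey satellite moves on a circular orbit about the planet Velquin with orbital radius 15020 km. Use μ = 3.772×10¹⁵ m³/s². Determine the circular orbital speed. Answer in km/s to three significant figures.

v ≈ 15.8 km/s

r = 15020 km = 1.502×10⁷ m.
For a circular orbit v = √(μ/r) = √(3.772×10¹⁵ / 1.502×10⁷) = √(2.511×10⁸) = 15850 m/s.
That is 15.85 km/s.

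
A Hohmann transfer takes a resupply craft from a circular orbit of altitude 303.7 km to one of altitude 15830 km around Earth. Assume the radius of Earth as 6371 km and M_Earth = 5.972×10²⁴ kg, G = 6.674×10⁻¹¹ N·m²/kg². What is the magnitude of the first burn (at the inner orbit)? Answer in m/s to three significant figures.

μ = GM = 6.674×10⁻¹¹ × 5.972×10²⁴ = 3.986×10¹⁴ m³/s².
r₁ = 6371 + 303.7 = 6674.7 km = 6.6747×10⁶ m.
r₂ = 6371 + 15830 = 22201 km = 2.2201×10⁷ m.
Transfer ellipse a_t = (r₁ + r₂)/2 = 1.444×10⁷ m.
At r₁: circular v_c1 = √(μ/r₁) = 7727 m/s; transfer-perigee v_p = √[μ(2/r₁ − 1/a_t)] = 9582 m/s.
Δv₁ = v_p − v_c1 = 1855 m/s.

Δv ≈ 1850 m/s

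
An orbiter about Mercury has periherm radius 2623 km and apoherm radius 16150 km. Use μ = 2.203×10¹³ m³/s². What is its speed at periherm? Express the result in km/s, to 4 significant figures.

v ≈ 3.801 km/s

Semi-major axis a = (r_p + r_a)/2 = 9386.5 km = 9.386×10⁶ m.
Vis-viva: v² = μ(2/r − 1/a) = 2.203×10¹³ × (7.625×10⁻⁷ − 1.065×10⁻⁷) = 1.445×10⁷ m²/s².
v = 3801 m/s = 3.801 km/s.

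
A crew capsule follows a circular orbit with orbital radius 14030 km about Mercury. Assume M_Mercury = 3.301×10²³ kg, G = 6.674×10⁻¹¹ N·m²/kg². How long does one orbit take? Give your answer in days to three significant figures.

T ≈ 0.814 days

μ = GM = 6.674×10⁻¹¹ × 3.301×10²³ = 2.203×10¹³ m³/s².
r = 14030 km = 1.403×10⁷ m.
Kepler's third law: T = 2π√(r³/μ) = 2π√((1.403×10⁷)³ / 2.203×10¹³).
r³/μ = 1.254×10⁸ s², so T = 2π × 1.120×10⁴ = 7.035×10⁴ s.
Converting: 7.035×10⁴ s ÷ 86400 = 0.8142 days.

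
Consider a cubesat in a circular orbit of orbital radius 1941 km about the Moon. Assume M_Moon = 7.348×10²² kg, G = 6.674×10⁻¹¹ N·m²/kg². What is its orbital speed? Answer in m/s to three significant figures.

μ = GM = 6.674×10⁻¹¹ × 7.348×10²² = 4.904×10¹² m³/s².
r = 1941 km = 1.941×10⁶ m.
For a circular orbit v = √(μ/r) = √(4.904×10¹² / 1.941×10⁶) = √(2.527×10⁶) = 1590 m/s.

v ≈ 1590 m/s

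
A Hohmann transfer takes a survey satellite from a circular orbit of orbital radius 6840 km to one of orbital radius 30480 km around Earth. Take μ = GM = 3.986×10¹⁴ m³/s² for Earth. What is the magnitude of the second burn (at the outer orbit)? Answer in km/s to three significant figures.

Δv ≈ 1.43 km/s

r₁ = 6840 km = 6.840×10⁶ m.
r₂ = 30480 km = 3.048×10⁷ m.
Transfer ellipse a_t = (r₁ + r₂)/2 = 1.866×10⁷ m.
At r₁: circular v_c1 = √(μ/r₁) = 7634 m/s; transfer-perigee v_p = √[μ(2/r₁ − 1/a_t)] = 9756 m/s.
At r₂: circular v_c2 = √(μ/r₂) = 3616 m/s; transfer-apogee v_a = √[μ(2/r₂ − 1/a_t)] = 2189 m/s.
Δv₂ = v_c2 − v_a = 1427 m/s.
= 1.427 km/s.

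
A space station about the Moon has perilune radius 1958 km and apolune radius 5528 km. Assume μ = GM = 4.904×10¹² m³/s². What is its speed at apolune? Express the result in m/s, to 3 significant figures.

Semi-major axis a = (r_p + r_a)/2 = 3743.0 km = 3.743×10⁶ m.
Vis-viva: v² = μ(2/r − 1/a) = 4.904×10¹² × (3.618×10⁻⁷ − 2.672×10⁻⁷) = 4.641×10⁵ m²/s².
v = 681.2 m/s.

v ≈ 681 m/s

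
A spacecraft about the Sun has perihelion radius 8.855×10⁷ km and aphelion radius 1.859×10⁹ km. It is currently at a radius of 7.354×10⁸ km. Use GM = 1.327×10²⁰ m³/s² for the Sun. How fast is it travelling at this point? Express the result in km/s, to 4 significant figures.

v ≈ 14.99 km/s

Semi-major axis a = (r_p + r_a)/2 = 9.7378×10⁸ km = 9.738×10¹¹ m.
Vis-viva: v² = μ(2/r − 1/a) = 1.327×10²⁰ × (2.720×10⁻¹² − 1.027×10⁻¹²) = 2.246×10⁸ m²/s².
v = 14990 m/s = 14.99 km/s.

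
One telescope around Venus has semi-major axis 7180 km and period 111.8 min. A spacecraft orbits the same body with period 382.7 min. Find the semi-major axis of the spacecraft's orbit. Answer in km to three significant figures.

Kepler's third law: a³ ∝ T², so a₂ = a₁ (T₂/T₁)^(2/3).
T₂/T₁ = 3.423, (T₂/T₁)^(2/3) = 2.271.
a₂ = 7180 × 2.271 = 16310 km.

a₂ ≈ 16300 km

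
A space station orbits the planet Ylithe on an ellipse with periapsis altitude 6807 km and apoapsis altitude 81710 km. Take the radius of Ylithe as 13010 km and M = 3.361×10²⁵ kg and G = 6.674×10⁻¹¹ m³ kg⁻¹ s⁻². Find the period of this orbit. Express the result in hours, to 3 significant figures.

T ≈ 16.0 hours

μ = GM = 6.674×10⁻¹¹ × 3.361×10²⁵ = 2.243×10¹⁵ m³/s².
r_p = 13010 + 6807 = 19817 km = 1.9817×10⁷ m.
r_a = 13010 + 81710 = 94720 km = 9.4720×10⁷ m.
Semi-major axis a = (r_p + r_a)/2 = (19817 + 94720)/2 = 57268 km = 5.727×10⁷ m.
By Kepler's third law T = 2π√(a³/μ) = 2π × 9.151×10³ = 5.749×10⁴ s.
= 15.97 hours.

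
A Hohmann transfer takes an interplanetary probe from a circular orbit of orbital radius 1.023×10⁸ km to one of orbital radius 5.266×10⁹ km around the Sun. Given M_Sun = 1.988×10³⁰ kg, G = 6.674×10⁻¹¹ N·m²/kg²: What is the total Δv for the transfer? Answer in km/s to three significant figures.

μ = GM = 6.674×10⁻¹¹ × 1.988×10³⁰ = 1.327×10²⁰ m³/s².
r₁ = 1.023×10⁸ km = 1.023×10¹¹ m.
r₂ = 5.266×10⁹ km = 5.266×10¹² m.
Transfer ellipse a_t = (r₁ + r₂)/2 = 2.684×10¹² m.
At r₁: circular v_c1 = √(μ/r₁) = 36010 m/s; transfer-perihelion v_p = √[μ(2/r₁ − 1/a_t)] = 50440 m/s.
Δv₁ = v_p − v_c1 = 14430 m/s.
At r₂: circular v_c2 = √(μ/r₂) = 5020 m/s; transfer-aphelion v_a = √[μ(2/r₂ − 1/a_t)] = 979.9 m/s.
Δv₂ = v_c2 − v_a = 4040 m/s.
Total Δv = Δv₁ + Δv₂ = 18470 m/s = 18.47 km/s.

Δv_total ≈ 18.5 km/s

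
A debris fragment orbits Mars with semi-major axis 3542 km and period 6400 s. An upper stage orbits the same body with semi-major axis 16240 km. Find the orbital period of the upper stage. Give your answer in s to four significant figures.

T₂ ≈ 62830 s

Kepler's third law: T² ∝ a³, so T₂ = T₁ (a₂/a₁)^(3/2).
a₂/a₁ = 4.585, (a₂/a₁)^(3/2) = 9.818.
T₂ = 6400 × 9.818 = 62830 s.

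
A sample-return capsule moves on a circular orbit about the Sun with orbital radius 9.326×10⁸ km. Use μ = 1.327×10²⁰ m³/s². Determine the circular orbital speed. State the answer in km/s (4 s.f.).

v ≈ 11.93 km/s

r = 9.326×10⁸ km = 9.326×10¹¹ m.
For a circular orbit v = √(μ/r) = √(1.327×10²⁰ / 9.326×10¹¹) = √(1.423×10⁸) = 11930 m/s.
That is 11.93 km/s.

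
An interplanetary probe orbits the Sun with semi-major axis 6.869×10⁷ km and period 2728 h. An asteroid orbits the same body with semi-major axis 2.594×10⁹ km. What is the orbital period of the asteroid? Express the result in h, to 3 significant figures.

T₂ ≈ 6.33×10⁵ h

Kepler's third law: T² ∝ a³, so T₂ = T₁ (a₂/a₁)^(3/2).
a₂/a₁ = 37.76, (a₂/a₁)^(3/2) = 232.1.
T₂ = 2728 × 232.1 = 6.331×10⁵ h.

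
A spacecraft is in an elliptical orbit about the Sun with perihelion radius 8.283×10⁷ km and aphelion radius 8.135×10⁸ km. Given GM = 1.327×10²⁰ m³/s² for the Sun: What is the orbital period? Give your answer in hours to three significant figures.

Semi-major axis a = (r_p + r_a)/2 = (8.2830×10⁷ + 8.1350×10⁸)/2 = 4.4816×10⁸ km = 4.482×10¹¹ m.
By Kepler's third law T = 2π√(a³/μ) = 2π × 2.604×10⁷ = 1.636×10⁸ s.
= 45460 hours.

T ≈ 45500 hours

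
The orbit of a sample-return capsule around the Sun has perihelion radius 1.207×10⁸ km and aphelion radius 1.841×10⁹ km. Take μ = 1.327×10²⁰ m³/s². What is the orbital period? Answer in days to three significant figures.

Semi-major axis a = (r_p + r_a)/2 = (1.2070×10⁸ + 1.8410×10⁹)/2 = 9.8085×10⁸ km = 9.808×10¹¹ m.
By Kepler's third law T = 2π√(a³/μ) = 2π × 8.433×10⁷ = 5.298×10⁸ s.
= 6132 days.

T ≈ 6130 days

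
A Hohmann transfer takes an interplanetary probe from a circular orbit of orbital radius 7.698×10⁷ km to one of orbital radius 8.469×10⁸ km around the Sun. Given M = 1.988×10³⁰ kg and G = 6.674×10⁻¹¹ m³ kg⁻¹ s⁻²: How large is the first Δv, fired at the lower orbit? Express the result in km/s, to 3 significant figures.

μ = GM = 6.674×10⁻¹¹ × 1.988×10³⁰ = 1.327×10²⁰ m³/s².
r₁ = 7.698×10⁷ km = 7.698×10¹⁰ m.
r₂ = 8.469×10⁸ km = 8.469×10¹¹ m.
Transfer ellipse a_t = (r₁ + r₂)/2 = 4.619×10¹¹ m.
At r₁: circular v_c1 = √(μ/r₁) = 41520 m/s; transfer-perihelion v_p = √[μ(2/r₁ − 1/a_t)] = 56210 m/s.
Δv₁ = v_p − v_c1 = 14700 m/s.
= 14.70 km/s.

Δv ≈ 14.7 km/s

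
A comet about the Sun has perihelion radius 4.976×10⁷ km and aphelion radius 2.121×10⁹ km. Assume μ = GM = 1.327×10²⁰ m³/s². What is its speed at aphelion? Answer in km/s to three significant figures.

Semi-major axis a = (r_p + r_a)/2 = 1.0854×10⁹ km = 1.085×10¹² m.
Vis-viva: v² = μ(2/r − 1/a) = 1.327×10²⁰ × (9.430×10⁻¹³ − 9.213×10⁻¹³) = 2.868×10⁶ m²/s².
v = 1694 m/s = 1.694 km/s.

v ≈ 1.69 km/s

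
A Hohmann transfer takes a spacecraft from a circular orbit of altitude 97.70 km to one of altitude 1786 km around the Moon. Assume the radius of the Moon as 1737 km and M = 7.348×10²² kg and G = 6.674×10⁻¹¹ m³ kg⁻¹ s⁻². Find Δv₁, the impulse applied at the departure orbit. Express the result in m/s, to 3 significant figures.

μ = GM = 6.674×10⁻¹¹ × 7.348×10²² = 4.904×10¹² m³/s².
r₁ = 1737 + 97.70 = 1834.7 km = 1.8347×10⁶ m.
r₂ = 1737 + 1786 = 3523.0 km = 3.5230×10⁶ m.
Transfer ellipse a_t = (r₁ + r₂)/2 = 2.679×10⁶ m.
At r₁: circular v_c1 = √(μ/r₁) = 1635 m/s; transfer-perilune v_p = √[μ(2/r₁ − 1/a_t)] = 1875 m/s.
Δv₁ = v_p − v_c1 = 240.0 m/s.

Δv ≈ 240 m/s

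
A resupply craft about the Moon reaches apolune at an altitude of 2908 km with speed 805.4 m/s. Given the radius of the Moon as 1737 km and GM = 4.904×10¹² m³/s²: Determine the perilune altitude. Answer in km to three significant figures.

perilune altitude ≈ 323 km

r_a = 1737 + 2908 = 4645.0 km = 4.645×10⁶ m.
Specific energy ε = v²/2 − μ/r = -7.314×10⁵ J/kg, so a = −μ/(2ε) = 3.352×10⁶ m.
The apsides satisfy r_p + r_a = 2a, so the perilune radius is 2a − r_a = 2.060×10⁶ m = 2059.7 km.
Perilune altitude = 2059.7 − 1737 = 322.73 km.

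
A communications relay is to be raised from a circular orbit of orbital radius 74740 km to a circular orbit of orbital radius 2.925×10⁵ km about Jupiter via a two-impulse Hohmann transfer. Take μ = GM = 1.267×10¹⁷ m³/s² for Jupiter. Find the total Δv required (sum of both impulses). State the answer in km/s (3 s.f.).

Δv_total ≈ 18.3 km/s

r₁ = 74740 km = 7.474×10⁷ m.
r₂ = 2.925×10⁵ km = 2.925×10⁸ m.
Transfer ellipse a_t = (r₁ + r₂)/2 = 1.836×10⁸ m.
At r₁: circular v_c1 = √(μ/r₁) = 41170 m/s; transfer-perijove v_p = √[μ(2/r₁ − 1/a_t)] = 51970 m/s.
Δv₁ = v_p − v_c1 = 10790 m/s.
At r₂: circular v_c2 = √(μ/r₂) = 20810 m/s; transfer-apojove v_a = √[μ(2/r₂ − 1/a_t)] = 13280 m/s.
Δv₂ = v_c2 − v_a = 7534 m/s.
Total Δv = Δv₁ + Δv₂ = 18330 m/s = 18.33 km/s.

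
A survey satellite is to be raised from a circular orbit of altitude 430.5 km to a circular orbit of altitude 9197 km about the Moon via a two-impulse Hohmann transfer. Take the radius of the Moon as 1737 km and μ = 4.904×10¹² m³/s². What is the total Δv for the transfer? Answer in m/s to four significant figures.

Δv_total ≈ 723.6 m/s

r₁ = 1737 + 430.5 = 2167.5 km = 2.1675×10⁶ m.
r₂ = 1737 + 9197 = 10934 km = 1.0934×10⁷ m.
Transfer ellipse a_t = (r₁ + r₂)/2 = 6.551×10⁶ m.
At r₁: circular v_c1 = √(μ/r₁) = 1504 m/s; transfer-perilune v_p = √[μ(2/r₁ − 1/a_t)] = 1943 m/s.
Δv₁ = v_p − v_c1 = 439.1 m/s.
At r₂: circular v_c2 = √(μ/r₂) = 669.7 m/s; transfer-apolune v_a = √[μ(2/r₂ − 1/a_t)] = 385.2 m/s.
Δv₂ = v_c2 − v_a = 284.5 m/s.
Total Δv = Δv₁ + Δv₂ = 723.6 m/s.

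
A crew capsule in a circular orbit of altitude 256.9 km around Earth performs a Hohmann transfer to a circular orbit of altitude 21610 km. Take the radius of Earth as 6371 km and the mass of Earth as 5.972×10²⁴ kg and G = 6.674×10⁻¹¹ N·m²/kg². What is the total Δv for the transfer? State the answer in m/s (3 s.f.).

μ = GM = 6.674×10⁻¹¹ × 5.972×10²⁴ = 3.986×10¹⁴ m³/s².
r₁ = 6371 + 256.9 = 6627.9 km = 6.6279×10⁶ m.
r₂ = 6371 + 21610 = 27981 km = 2.7981×10⁷ m.
Transfer ellipse a_t = (r₁ + r₂)/2 = 1.730×10⁷ m.
At r₁: circular v_c1 = √(μ/r₁) = 7755 m/s; transfer-perigee v_p = √[μ(2/r₁ − 1/a_t)] = 9861 m/s.
Δv₁ = v_p − v_c1 = 2106 m/s.
At r₂: circular v_c2 = √(μ/r₂) = 3774 m/s; transfer-apogee v_a = √[μ(2/r₂ − 1/a_t)] = 2336 m/s.
Δv₂ = v_c2 − v_a = 1438 m/s.
Total Δv = Δv₁ + Δv₂ = 3545 m/s.

Δv_total ≈ 3540 m/s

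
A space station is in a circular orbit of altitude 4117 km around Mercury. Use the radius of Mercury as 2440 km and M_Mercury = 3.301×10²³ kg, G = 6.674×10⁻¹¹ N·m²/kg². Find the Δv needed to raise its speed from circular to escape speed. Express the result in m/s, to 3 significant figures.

μ = GM = 6.674×10⁻¹¹ × 3.301×10²³ = 2.203×10¹³ m³/s².
r = 2440 + 4117 = 6557.0 km = 6.5570×10⁶ m.
Circular speed v_c = √(μ/r) = 1833 m/s.
Escape speed v_esc = √(2μ/r) = √2 × v_c = 2592 m/s.
Δv = v_esc − v_c = 759.3 m/s.

Δv ≈ 759 m/s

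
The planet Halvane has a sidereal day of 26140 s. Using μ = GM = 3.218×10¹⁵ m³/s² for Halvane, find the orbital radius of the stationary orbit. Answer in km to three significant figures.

r_sync ≈ 38200 km

A synchronous orbit has period T, so by Kepler's third law a = (μT²/4π²)^(1/3).
μT²/4π² = 3.218×10¹⁵ × (2.614×10⁴)² / 39.48 = 5.570×10²² m³.
a = 3.819×10⁷ m = 38190 km.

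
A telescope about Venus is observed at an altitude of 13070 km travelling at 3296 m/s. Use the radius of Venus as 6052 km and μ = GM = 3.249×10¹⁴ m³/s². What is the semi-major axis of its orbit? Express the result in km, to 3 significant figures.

a ≈ 14100 km

r = 6052 + 13070 = 19122 km = 1.912×10⁷ m.
Specific orbital energy ε = v²/2 − μ/r = (3296)²/2 − 3.249×10¹⁴/1.912×10⁷ = -1.156×10⁷ J/kg.
Since ε = −μ/(2a), a = −μ/(2ε) = 1.405×10⁷ m = 14054 km.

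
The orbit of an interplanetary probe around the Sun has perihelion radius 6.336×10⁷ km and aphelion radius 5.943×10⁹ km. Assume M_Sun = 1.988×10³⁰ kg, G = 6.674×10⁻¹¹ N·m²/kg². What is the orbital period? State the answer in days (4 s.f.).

T ≈ 32860 days

μ = GM = 6.674×10⁻¹¹ × 1.988×10³⁰ = 1.327×10²⁰ m³/s².
Semi-major axis a = (r_p + r_a)/2 = (6.3360×10⁷ + 5.9430×10⁹)/2 = 3.0032×10⁹ km = 3.003×10¹² m.
By Kepler's third law T = 2π√(a³/μ) = 2π × 4.518×10⁸ = 2.839×10⁹ s.
= 32860 days.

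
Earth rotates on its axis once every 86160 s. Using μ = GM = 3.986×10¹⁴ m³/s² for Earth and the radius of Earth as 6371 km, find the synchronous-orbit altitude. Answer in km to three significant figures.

A synchronous orbit has period T, so by Kepler's third law a = (μT²/4π²)^(1/3).
μT²/4π² = 3.986×10¹⁴ × (8.616×10⁴)² / 39.48 = 7.495×10²² m³.
a = 4.216×10⁷ m = 42163 km.
Altitude h = a − R = 42163 − 6371 = 35792 km.

h_sync ≈ 35800 km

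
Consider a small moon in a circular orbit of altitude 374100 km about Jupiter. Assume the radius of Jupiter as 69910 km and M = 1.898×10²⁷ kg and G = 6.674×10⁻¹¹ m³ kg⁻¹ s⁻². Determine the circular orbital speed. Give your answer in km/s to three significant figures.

μ = GM = 6.674×10⁻¹¹ × 1.898×10²⁷ = 1.267×10¹⁷ m³/s².
r = 69910 + 374100 = 444010 km = 4.4401×10⁸ m.
For a circular orbit v = √(μ/r) = √(1.267×10¹⁷ / 4.440×10⁸) = √(2.853×10⁸) = 16890 m/s.
That is 16.89 km/s.

v ≈ 16.9 km/s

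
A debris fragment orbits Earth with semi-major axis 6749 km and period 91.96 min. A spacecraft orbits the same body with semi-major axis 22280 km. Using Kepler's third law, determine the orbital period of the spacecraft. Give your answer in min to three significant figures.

T₂ ≈ 552 min

Kepler's third law: T² ∝ a³, so T₂ = T₁ (a₂/a₁)^(3/2).
a₂/a₁ = 3.301, (a₂/a₁)^(3/2) = 5.998.
T₂ = 91.96 × 5.998 = 551.6 min.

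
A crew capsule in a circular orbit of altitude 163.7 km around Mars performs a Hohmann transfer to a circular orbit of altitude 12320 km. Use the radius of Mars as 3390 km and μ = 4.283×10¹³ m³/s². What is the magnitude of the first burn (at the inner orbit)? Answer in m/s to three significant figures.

Δv ≈ 962 m/s

r₁ = 3390 + 163.7 = 3553.7 km = 3.5537×10⁶ m.
r₂ = 3390 + 12320 = 15710 km = 1.5710×10⁷ m.
Transfer ellipse a_t = (r₁ + r₂)/2 = 9.632×10⁶ m.
At r₁: circular v_c1 = √(μ/r₁) = 3472 m/s; transfer-periapsis v_p = √[μ(2/r₁ − 1/a_t)] = 4434 m/s.
Δv₁ = v_p − v_c1 = 962.1 m/s.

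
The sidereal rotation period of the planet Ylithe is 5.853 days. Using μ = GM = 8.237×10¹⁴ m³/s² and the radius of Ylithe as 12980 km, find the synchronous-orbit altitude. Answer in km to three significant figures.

T = 5.853 days = 5.057×10⁵ s.
A synchronous orbit has period T, so by Kepler's third law a = (μT²/4π²)^(1/3).
μT²/4π² = 8.237×10¹⁴ × (5.057×10⁵)² / 39.48 = 5.336×10²⁴ m³.
a = 1.747×10⁸ m = 1.7474×10⁵ km.
Altitude h = a − R = 1.7474×10⁵ − 12980 = 1.6176×10⁵ km.

h_sync ≈ 1.62×10⁵ km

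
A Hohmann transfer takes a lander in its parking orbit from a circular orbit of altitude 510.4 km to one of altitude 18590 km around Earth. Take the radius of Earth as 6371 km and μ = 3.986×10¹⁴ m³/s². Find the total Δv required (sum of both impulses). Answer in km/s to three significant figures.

Δv_total ≈ 3.29 km/s

r₁ = 6371 + 510.4 = 6881.4 km = 6.8814×10⁶ m.
r₂ = 6371 + 18590 = 24961 km = 2.4961×10⁷ m.
Transfer ellipse a_t = (r₁ + r₂)/2 = 1.592×10⁷ m.
At r₁: circular v_c1 = √(μ/r₁) = 7611 m/s; transfer-perigee v_p = √[μ(2/r₁ − 1/a_t)] = 9530 m/s.
Δv₁ = v_p − v_c1 = 1919 m/s.
At r₂: circular v_c2 = √(μ/r₂) = 3996 m/s; transfer-apogee v_a = √[μ(2/r₂ − 1/a_t)] = 2627 m/s.
Δv₂ = v_c2 − v_a = 1369 m/s.
Total Δv = Δv₁ + Δv₂ = 3288 m/s = 3.288 km/s.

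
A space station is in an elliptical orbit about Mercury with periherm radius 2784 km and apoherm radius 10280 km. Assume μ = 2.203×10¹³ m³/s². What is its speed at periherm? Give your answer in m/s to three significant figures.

v ≈ 3530 m/s

Semi-major axis a = (r_p + r_a)/2 = 6532.0 km = 6.532×10⁶ m.
Vis-viva: v² = μ(2/r − 1/a) = 2.203×10¹³ × (7.184×10⁻⁷ − 1.531×10⁻⁷) = 1.245×10⁷ m²/s².
v = 3529 m/s.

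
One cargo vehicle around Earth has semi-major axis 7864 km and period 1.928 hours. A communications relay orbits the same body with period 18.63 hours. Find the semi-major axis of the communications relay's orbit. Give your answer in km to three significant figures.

a₂ ≈ 35700 km

Kepler's third law: a³ ∝ T², so a₂ = a₁ (T₂/T₁)^(2/3).
T₂/T₁ = 9.663, (T₂/T₁)^(2/3) = 4.537.
a₂ = 7864 × 4.537 = 35680 km.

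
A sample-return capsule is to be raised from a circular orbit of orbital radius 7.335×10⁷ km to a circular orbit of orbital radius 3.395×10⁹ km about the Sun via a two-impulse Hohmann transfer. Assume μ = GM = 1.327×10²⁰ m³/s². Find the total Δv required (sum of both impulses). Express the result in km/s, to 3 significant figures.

Δv_total ≈ 21.9 km/s

r₁ = 7.335×10⁷ km = 7.335×10¹⁰ m.
r₂ = 3.395×10⁹ km = 3.395×10¹² m.
Transfer ellipse a_t = (r₁ + r₂)/2 = 1.734×10¹² m.
At r₁: circular v_c1 = √(μ/r₁) = 42530 m/s; transfer-perihelion v_p = √[μ(2/r₁ − 1/a_t)] = 59510 m/s.
Δv₁ = v_p − v_c1 = 16980 m/s.
At r₂: circular v_c2 = √(μ/r₂) = 6252 m/s; transfer-aphelion v_a = √[μ(2/r₂ − 1/a_t)] = 1286 m/s.
Δv₂ = v_c2 − v_a = 4966 m/s.
Total Δv = Δv₁ + Δv₂ = 21940 m/s = 21.94 km/s.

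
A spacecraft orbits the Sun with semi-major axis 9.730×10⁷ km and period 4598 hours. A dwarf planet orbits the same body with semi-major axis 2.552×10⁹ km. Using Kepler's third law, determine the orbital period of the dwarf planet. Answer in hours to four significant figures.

Kepler's third law: T² ∝ a³, so T₂ = T₁ (a₂/a₁)^(3/2).
a₂/a₁ = 26.23, (a₂/a₁)^(3/2) = 134.3.
T₂ = 4598 × 134.3 = 6.176×10⁵ hours.

T₂ ≈ 6.176×10⁵ hours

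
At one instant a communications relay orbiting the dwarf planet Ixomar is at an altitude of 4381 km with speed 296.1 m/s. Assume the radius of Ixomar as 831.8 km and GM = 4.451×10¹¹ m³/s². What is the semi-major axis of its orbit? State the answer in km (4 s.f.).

a ≈ 5356 km

r = 831.8 + 4381 = 5212.8 km = 5.213×10⁶ m.
Vis-viva rearranged: 1/a = 2/r − v²/μ = 3.837×10⁻⁷ − 1.970×10⁻⁷ = 1.867×10⁻⁷ m⁻¹.
a = 5.356×10⁶ m = 5356.4 km.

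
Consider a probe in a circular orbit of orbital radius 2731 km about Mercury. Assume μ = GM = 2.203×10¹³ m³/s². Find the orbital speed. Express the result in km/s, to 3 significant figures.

r = 2731 km = 2.731×10⁶ m.
For a circular orbit v = √(μ/r) = √(2.203×10¹³ / 2.731×10⁶) = √(8.067×10⁶) = 2840 m/s.
That is 2.840 km/s.

v ≈ 2.84 km/s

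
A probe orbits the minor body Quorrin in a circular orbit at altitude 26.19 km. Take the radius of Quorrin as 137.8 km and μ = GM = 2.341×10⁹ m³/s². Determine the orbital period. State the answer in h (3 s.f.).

T ≈ 2.40 h

r = 137.8 + 26.19 = 163.99 km = 1.6399×10⁵ m.
Kepler's third law: T = 2π√(r³/μ) = 2π√((1.640×10⁵)³ / 2.341×10⁹).
r³/μ = 1.884×10⁶ s², so T = 2π × 1.373×10³ = 8.624×10³ s.
Converting: 8.624×10³ s ÷ 3600 = 2.396 h.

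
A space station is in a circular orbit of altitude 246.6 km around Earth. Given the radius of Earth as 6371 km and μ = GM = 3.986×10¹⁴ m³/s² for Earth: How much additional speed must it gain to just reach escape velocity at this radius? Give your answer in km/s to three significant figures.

r = 6371 + 246.6 = 6617.6 km = 6.6176×10⁶ m.
Circular speed v_c = √(μ/r) = 7761 m/s.
Escape speed v_esc = √(2μ/r) = √2 × v_c = 10980 m/s.
Δv = v_esc − v_c = 3215 m/s = 3.215 km/s.

Δv ≈ 3.21 km/s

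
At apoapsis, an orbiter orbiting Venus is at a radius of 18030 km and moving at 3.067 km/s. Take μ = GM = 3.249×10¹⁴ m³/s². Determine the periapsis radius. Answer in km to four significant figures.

periapsis radius ≈ 6368 km

r_a = 1.803×10⁷ m.
Specific energy ε = v²/2 − μ/r = -1.332×10⁷ J/kg, so a = −μ/(2ε) = 1.220×10⁷ m.
The apsides satisfy r_p + r_a = 2a, so the periapsis radius is 2a − r_a = 6.368×10⁶ m = 6367.9 km.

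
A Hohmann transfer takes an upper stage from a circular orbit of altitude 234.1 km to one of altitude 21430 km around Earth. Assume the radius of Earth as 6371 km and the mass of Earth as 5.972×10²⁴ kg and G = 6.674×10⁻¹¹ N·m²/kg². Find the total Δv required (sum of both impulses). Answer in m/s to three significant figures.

Δv_total ≈ 3550 m/s

μ = GM = 6.674×10⁻¹¹ × 5.972×10²⁴ = 3.986×10¹⁴ m³/s².
r₁ = 6371 + 234.1 = 6605.1 km = 6.6051×10⁶ m.
r₂ = 6371 + 21430 = 27801 km = 2.7801×10⁷ m.
Transfer ellipse a_t = (r₁ + r₂)/2 = 1.720×10⁷ m.
At r₁: circular v_c1 = √(μ/r₁) = 7768 m/s; transfer-perigee v_p = √[μ(2/r₁ − 1/a_t)] = 9875 m/s.
Δv₁ = v_p − v_c1 = 2107 m/s.
At r₂: circular v_c2 = √(μ/r₂) = 3786 m/s; transfer-apogee v_a = √[μ(2/r₂ − 1/a_t)] = 2346 m/s.
Δv₂ = v_c2 − v_a = 1440 m/s.
Total Δv = Δv₁ + Δv₂ = 3547 m/s.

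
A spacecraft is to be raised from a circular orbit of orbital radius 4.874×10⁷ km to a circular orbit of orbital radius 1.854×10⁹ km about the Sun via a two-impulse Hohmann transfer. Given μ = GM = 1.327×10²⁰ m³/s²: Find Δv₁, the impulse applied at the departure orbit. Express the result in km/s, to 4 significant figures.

r₁ = 4.874×10⁷ km = 4.874×10¹⁰ m.
r₂ = 1.854×10⁹ km = 1.854×10¹² m.
Transfer ellipse a_t = (r₁ + r₂)/2 = 9.514×10¹¹ m.
At r₁: circular v_c1 = √(μ/r₁) = 52180 m/s; transfer-perihelion v_p = √[μ(2/r₁ − 1/a_t)] = 72840 m/s.
Δv₁ = v_p − v_c1 = 20660 m/s.
= 20.66 km/s.

Δv ≈ 20.66 km/s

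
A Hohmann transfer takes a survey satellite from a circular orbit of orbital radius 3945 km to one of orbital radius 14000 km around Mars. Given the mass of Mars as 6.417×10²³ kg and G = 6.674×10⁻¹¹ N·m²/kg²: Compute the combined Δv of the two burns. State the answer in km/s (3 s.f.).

Δv_total ≈ 1.41 km/s

μ = GM = 6.674×10⁻¹¹ × 6.417×10²³ = 4.283×10¹³ m³/s².
r₁ = 3945 km = 3.945×10⁶ m.
r₂ = 14000 km = 1.400×10⁷ m.
Transfer ellipse a_t = (r₁ + r₂)/2 = 8.972×10⁶ m.
At r₁: circular v_c1 = √(μ/r₁) = 3295 m/s; transfer-periapsis v_p = √[μ(2/r₁ − 1/a_t)] = 4116 m/s.
Δv₁ = v_p − v_c1 = 820.8 m/s.
At r₂: circular v_c2 = √(μ/r₂) = 1749 m/s; transfer-apoapsis v_a = √[μ(2/r₂ − 1/a_t)] = 1160 m/s.
Δv₂ = v_c2 − v_a = 589.3 m/s.
Total Δv = Δv₁ + Δv₂ = 1410 m/s = 1.410 km/s.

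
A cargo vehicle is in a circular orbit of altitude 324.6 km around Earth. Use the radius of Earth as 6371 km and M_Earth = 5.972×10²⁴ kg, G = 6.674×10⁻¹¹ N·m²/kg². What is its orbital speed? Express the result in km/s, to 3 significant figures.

v ≈ 7.72 km/s

μ = GM = 6.674×10⁻¹¹ × 5.972×10²⁴ = 3.986×10¹⁴ m³/s².
r = 6371 + 324.6 = 6695.6 km = 6.6956×10⁶ m.
For a circular orbit v = √(μ/r) = √(3.986×10¹⁴ / 6.696×10⁶) = √(5.953×10⁷) = 7715 m/s.
That is 7.715 km/s.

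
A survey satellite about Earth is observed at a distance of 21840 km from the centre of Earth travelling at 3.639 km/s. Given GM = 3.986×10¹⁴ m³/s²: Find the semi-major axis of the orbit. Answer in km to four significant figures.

a ≈ 17140 km

r = 2.184×10⁷ m.
Specific orbital energy ε = v²/2 − μ/r = (3639)²/2 − 3.986×10¹⁴/2.184×10⁷ = -1.163×10⁷ J/kg.
Since ε = −μ/(2a), a = −μ/(2ε) = 1.714×10⁷ m = 17137 km.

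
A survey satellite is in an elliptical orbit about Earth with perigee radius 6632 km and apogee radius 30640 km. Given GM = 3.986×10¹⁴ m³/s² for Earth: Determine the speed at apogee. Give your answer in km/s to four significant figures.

Semi-major axis a = (r_p + r_a)/2 = 18636 km = 1.864×10⁷ m.
Vis-viva: v² = μ(2/r − 1/a) = 3.986×10¹⁴ × (6.527×10⁻⁸ − 5.366×10⁻⁸) = 4.630×10⁶ m²/s².
v = 2152 m/s = 2.152 km/s.

v ≈ 2.152 km/s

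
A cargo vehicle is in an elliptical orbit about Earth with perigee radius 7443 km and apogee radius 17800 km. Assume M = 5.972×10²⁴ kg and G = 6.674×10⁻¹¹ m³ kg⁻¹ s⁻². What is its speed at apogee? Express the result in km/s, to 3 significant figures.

μ = GM = 6.674×10⁻¹¹ × 5.972×10²⁴ = 3.986×10¹⁴ m³/s².
Semi-major axis a = (r_p + r_a)/2 = 12622 km = 1.262×10⁷ m.
Vis-viva: v² = μ(2/r − 1/a) = 3.986×10¹⁴ × (1.124×10⁻⁷ − 7.923×10⁻⁸) = 1.320×10⁷ m²/s².
v = 3634 m/s = 3.634 km/s.

v ≈ 3.63 km/s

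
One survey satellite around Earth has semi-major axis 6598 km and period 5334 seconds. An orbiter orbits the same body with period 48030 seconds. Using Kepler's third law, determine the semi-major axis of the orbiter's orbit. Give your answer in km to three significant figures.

a₂ ≈ 28600 km

Kepler's third law: a³ ∝ T², so a₂ = a₁ (T₂/T₁)^(2/3).
T₂/T₁ = 9.004, (T₂/T₁)^(2/3) = 4.328.
a₂ = 6598 × 4.328 = 28560 km.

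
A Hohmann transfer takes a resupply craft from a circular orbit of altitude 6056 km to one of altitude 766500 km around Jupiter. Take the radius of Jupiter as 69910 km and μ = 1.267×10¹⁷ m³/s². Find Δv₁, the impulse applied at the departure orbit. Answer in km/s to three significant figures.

Δv ≈ 14.5 km/s

r₁ = 69910 + 6056 = 75966 km = 7.5966×10⁷ m.
r₂ = 69910 + 766500 = 836410 km = 8.3641×10⁸ m.
Transfer ellipse a_t = (r₁ + r₂)/2 = 4.562×10⁸ m.
At r₁: circular v_c1 = √(μ/r₁) = 40840 m/s; transfer-perijove v_p = √[μ(2/r₁ − 1/a_t)] = 55300 m/s.
Δv₁ = v_p − v_c1 = 14460 m/s.
= 14.46 km/s.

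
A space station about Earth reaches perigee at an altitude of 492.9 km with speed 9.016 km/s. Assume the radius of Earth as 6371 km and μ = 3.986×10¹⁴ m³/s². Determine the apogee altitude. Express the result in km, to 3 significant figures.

r_p = 6371 + 492.9 = 6863.9 km = 6.864×10⁶ m.
Specific energy ε = v²/2 − μ/r = -1.743×10⁷ J/kg, so a = −μ/(2ε) = 1.144×10⁷ m.
The apsides satisfy r_p + r_a = 2a, so the apogee radius is 2a − r_p = 1.601×10⁷ m = 16008 km.
Apogee altitude = 16008 − 6371 = 9636.6 km.

apogee altitude ≈ 9640 km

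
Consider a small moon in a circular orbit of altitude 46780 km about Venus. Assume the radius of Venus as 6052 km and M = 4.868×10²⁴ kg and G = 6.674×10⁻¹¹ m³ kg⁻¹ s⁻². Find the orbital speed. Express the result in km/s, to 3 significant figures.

v ≈ 2.48 km/s

μ = GM = 6.674×10⁻¹¹ × 4.868×10²⁴ = 3.249×10¹⁴ m³/s².
r = 6052 + 46780 = 52832 km = 5.2832×10⁷ m.
For a circular orbit v = √(μ/r) = √(3.249×10¹⁴ / 5.283×10⁷) = √(6.149×10⁶) = 2480 m/s.
That is 2.480 km/s.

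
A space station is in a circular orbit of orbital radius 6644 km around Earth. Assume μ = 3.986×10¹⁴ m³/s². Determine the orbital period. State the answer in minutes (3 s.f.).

T ≈ 89.8 minutes

r = 6644 km = 6.644×10⁶ m.
Kepler's third law: T = 2π√(r³/μ) = 2π√((6.644×10⁶)³ / 3.986×10¹⁴).
r³/μ = 7.358×10⁵ s², so T = 2π × 8.578×10² = 5.390×10³ s.
Converting: 5.390×10³ s ÷ 60.00 = 89.83 minutes.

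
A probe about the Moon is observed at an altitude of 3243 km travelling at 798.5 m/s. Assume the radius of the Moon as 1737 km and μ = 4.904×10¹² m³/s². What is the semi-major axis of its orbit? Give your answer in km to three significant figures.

r = 1737 + 3243 = 4980.0 km = 4.980×10⁶ m.
Vis-viva rearranged: 1/a = 2/r − v²/μ = 4.016×10⁻⁷ − 1.300×10⁻⁷ = 2.716×10⁻⁷ m⁻¹.
a = 3.682×10⁶ m = 3682.0 km.

a ≈ 3680 km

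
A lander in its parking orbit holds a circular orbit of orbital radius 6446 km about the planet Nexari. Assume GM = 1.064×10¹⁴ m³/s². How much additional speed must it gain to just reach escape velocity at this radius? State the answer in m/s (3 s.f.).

r = 6446 km = 6.446×10⁶ m.
Circular speed v_c = √(μ/r) = 4063 m/s.
Escape speed v_esc = √(2μ/r) = √2 × v_c = 5746 m/s.
Δv = v_esc − v_c = 1683 m/s.

Δv ≈ 1680 m/s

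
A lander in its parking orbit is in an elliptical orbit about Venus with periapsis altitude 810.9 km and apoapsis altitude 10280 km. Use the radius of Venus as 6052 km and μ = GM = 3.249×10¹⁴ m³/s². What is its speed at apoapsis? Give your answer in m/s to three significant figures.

r_p = 6052 + 810.9 = 6862.9 km = 6.8629×10⁶ m.
r_a = 6052 + 10280 = 16332 km = 1.6332×10⁷ m.
Semi-major axis a = (r_p + r_a)/2 = 11597 km = 1.160×10⁷ m.
Vis-viva: v² = μ(2/r − 1/a) = 3.249×10¹⁴ × (1.225×10⁻⁷ − 8.623×10⁻⁸) = 1.177×10⁷ m²/s².
v = 3431 m/s.

v ≈ 3430 m/s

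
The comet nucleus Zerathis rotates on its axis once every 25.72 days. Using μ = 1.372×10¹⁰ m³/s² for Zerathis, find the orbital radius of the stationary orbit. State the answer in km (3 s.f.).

T = 25.72 days = 2.222×10⁶ s.
A synchronous orbit has period T, so by Kepler's third law a = (μT²/4π²)^(1/3).
μT²/4π² = 1.372×10¹⁰ × (2.222×10⁶)² / 39.48 = 1.716×10²¹ m³.
a = 1.197×10⁷ m = 11973 km.

r_sync ≈ 12000 km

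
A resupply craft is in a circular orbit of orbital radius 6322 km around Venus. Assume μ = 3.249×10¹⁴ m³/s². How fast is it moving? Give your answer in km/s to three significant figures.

r = 6322 km = 6.322×10⁶ m.
For a circular orbit v = √(μ/r) = √(3.249×10¹⁴ / 6.322×10⁶) = √(5.139×10⁷) = 7169 m/s.
That is 7.169 km/s.

v ≈ 7.17 km/s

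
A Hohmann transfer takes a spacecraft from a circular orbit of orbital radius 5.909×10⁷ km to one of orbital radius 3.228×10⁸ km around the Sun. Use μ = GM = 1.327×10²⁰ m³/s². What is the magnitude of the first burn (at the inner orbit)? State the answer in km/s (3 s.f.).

r₁ = 5.909×10⁷ km = 5.909×10¹⁰ m.
r₂ = 3.228×10⁸ km = 3.228×10¹¹ m.
Transfer ellipse a_t = (r₁ + r₂)/2 = 1.909×10¹¹ m.
At r₁: circular v_c1 = √(μ/r₁) = 47390 m/s; transfer-perihelion v_p = √[μ(2/r₁ − 1/a_t)] = 61620 m/s.
Δv₁ = v_p − v_c1 = 14230 m/s.
= 14.23 km/s.

Δv ≈ 14.2 km/s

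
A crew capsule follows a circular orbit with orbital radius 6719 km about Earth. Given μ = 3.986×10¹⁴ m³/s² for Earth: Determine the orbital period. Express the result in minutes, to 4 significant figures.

T ≈ 91.35 minutes

r = 6719 km = 6.719×10⁶ m.
Kepler's third law: T = 2π√(r³/μ) = 2π√((6.719×10⁶)³ / 3.986×10¹⁴).
r³/μ = 7.610×10⁵ s², so T = 2π × 8.723×10² = 5.481×10³ s.
Converting: 5.481×10³ s ÷ 60.00 = 91.35 minutes.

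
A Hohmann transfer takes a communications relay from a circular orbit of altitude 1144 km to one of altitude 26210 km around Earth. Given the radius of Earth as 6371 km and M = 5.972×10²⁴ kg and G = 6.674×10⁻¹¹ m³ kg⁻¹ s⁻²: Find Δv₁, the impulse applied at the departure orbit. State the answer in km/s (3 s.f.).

μ = GM = 6.674×10⁻¹¹ × 5.972×10²⁴ = 3.986×10¹⁴ m³/s².
r₁ = 6371 + 1144 = 7515.0 km = 7.5150×10⁶ m.
r₂ = 6371 + 26210 = 32581 km = 3.2581×10⁷ m.
Transfer ellipse a_t = (r₁ + r₂)/2 = 2.005×10⁷ m.
At r₁: circular v_c1 = √(μ/r₁) = 7283 m/s; transfer-perigee v_p = √[μ(2/r₁ − 1/a_t)] = 9284 m/s.
Δv₁ = v_p − v_c1 = 2001 m/s.
= 2.001 km/s.

Δv ≈ 2.00 km/s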